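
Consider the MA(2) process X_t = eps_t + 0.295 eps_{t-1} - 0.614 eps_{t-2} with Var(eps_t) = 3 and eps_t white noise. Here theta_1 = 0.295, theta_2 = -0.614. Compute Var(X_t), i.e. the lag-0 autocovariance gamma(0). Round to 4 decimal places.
\gamma(0) = 4.3921

For an MA(q) process X_t = eps_t + sum_i theta_i eps_{t-i} with
Var(eps_t) = sigma^2, the variance is
  gamma(0) = sigma^2 * (1 + sum_i theta_i^2).
  sum_i theta_i^2 = (0.295)^2 + (-0.614)^2 = 0.087025 + 0.376996 = 0.464021.
  gamma(0) = 3 * (1 + 0.464021) = 3 * 1.464021 = 4.392063, which rounds to 4.3921.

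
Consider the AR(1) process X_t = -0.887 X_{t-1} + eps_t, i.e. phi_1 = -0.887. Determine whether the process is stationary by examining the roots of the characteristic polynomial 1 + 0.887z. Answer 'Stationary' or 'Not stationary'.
\text{Stationary}

The AR(p) characteristic polynomial is P(z) = 1 + 0.887z.
Stationarity requires all roots to lie outside the unit circle, i.e. |z| > 1 for every root.
This is linear in z: 1 + (0.887) z = 0  =>  z = -1/(0.887) = -1.127396,  |z| = 1.127396.
Moduli of all roots: 1.1274.
All moduli strictly greater than 1? Yes.
Verdict: Stationary.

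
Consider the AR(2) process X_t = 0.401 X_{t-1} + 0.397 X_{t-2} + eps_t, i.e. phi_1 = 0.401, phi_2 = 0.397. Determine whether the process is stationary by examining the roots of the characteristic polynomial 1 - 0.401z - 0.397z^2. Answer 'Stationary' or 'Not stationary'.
\text{Stationary}

The AR(p) characteristic polynomial is P(z) = 1 - 0.401z - 0.397z^2.
Stationarity requires all roots to lie outside the unit circle, i.e. |z| > 1 for every root.
Set 1 + (-0.401) z + (-0.397) z^2 = 0, i.e. a z^2 + b z + c = 0 with a = -0.397, b = -0.401, c = 1.
Discriminant D = b^2 - 4ac = (-0.401)^2 - 4*(-0.397)*1 = 0.160801 - (-1.588) = 1.748801.
D >= 0, so the roots are real: z = (-b +/- sqrt(D)) / (2a) = (0.401 +/- 1.322422) / (-0.794).
  z_1 = (0.401 + 1.322422) / (-0.794) = -2.1706,   |z_1| = 2.1706.
  z_2 = (0.401 - 1.322422) / (-0.794) = 1.1605,   |z_2| = 1.1605.
Moduli of all roots: 2.1706, 1.1605.
All moduli strictly greater than 1? Yes.
Verdict: Stationary.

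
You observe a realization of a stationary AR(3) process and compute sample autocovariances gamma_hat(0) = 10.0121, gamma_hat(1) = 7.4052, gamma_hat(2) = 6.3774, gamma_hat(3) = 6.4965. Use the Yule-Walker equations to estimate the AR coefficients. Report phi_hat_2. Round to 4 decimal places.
\hat\phi_{2} = 0.0290

The Yule-Walker equations for an AR(p) process read, in matrix form,
  Gamma_p phi = r_p,   with   (Gamma_p)_{ij} = gamma(|i - j|),
                       (r_p)_i = gamma(i),   i,j = 1..p.
Substitute the sample gammas (Toeplitz matrix and right-hand side of size 3):
  Gamma_p = [[10.0121, 7.4052, 6.3774], [7.4052, 10.0121, 7.4052], [6.3774, 7.4052, 10.0121]]
  r_p     = [7.4052, 6.3774, 6.4965]
Written out (R1..R3):
  (R1) 10.0121 phi_1 + 7.4052 phi_2 + 6.3774 phi_3 = 7.4052
  (R2) 7.4052 phi_1 + 10.0121 phi_2 + 7.4052 phi_3 = 6.3774
  (R3) 6.3774 phi_1 + 7.4052 phi_2 + 10.0121 phi_3 = 6.4965
Gaussian elimination:
  R2 <- R2 - (7.4052/10.0121) R1 = R2 - (0.739625) R1:  4.535029 phi_2 + 2.688315 phi_3 = 0.900329
  R3 <- R3 - (6.3774/10.0121) R1 = R3 - (0.636969) R1:  2.688315 phi_2 + 5.949892 phi_3 = 1.779615
  R3 <- R3 - (2.688315/4.535029) R2 = R3 - (0.592789) R2:  4.356288 phi_3 = 1.24591
Back-substitution:
  phi_hat_3 = 1.24591 / 4.356288 = 0.286003
  phi_hat_2 = (0.900329 - (2.688315)(0.286003)) / 4.535029 = 0.028988
  phi_hat_1 = (7.4052 - (7.4052)(0.028988) - (6.3774)(0.286003)) / 10.0121 = 0.53601
So phi_hat = [0.5360, 0.0290, 0.2860].
Therefore phi_hat_2 = 0.0290.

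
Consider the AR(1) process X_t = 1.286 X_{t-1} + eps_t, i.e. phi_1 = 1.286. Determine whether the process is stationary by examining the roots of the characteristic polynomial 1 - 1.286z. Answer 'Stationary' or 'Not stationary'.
\text{Not stationary}

The AR(p) characteristic polynomial is P(z) = 1 - 1.286z.
Stationarity requires all roots to lie outside the unit circle, i.e. |z| > 1 for every root.
This is linear in z: 1 + (-1.286) z = 0  =>  z = -1/(-1.286) = 0.777605,  |z| = 0.777605.
Moduli of all roots: 0.7776.
All moduli strictly greater than 1? No.
Verdict: Not stationary.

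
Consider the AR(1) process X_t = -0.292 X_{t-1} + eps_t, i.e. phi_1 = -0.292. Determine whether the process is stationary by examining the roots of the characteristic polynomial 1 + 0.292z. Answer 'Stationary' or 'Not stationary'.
\text{Stationary}

The AR(p) characteristic polynomial is P(z) = 1 + 0.292z.
Stationarity requires all roots to lie outside the unit circle, i.e. |z| > 1 for every root.
This is linear in z: 1 + (0.292) z = 0  =>  z = -1/(0.292) = -3.424658,  |z| = 3.424658.
Moduli of all roots: 3.4247.
All moduli strictly greater than 1? Yes.
Verdict: Stationary.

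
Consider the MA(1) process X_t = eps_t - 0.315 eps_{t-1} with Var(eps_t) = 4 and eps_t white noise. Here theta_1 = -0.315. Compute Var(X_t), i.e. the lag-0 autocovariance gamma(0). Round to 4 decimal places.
\gamma(0) = 4.3969

For an MA(q) process X_t = eps_t + sum_i theta_i eps_{t-i} with
Var(eps_t) = sigma^2, the variance is
  gamma(0) = sigma^2 * (1 + sum_i theta_i^2).
  sum_i theta_i^2 = (-0.315)^2 = 0.099225.
  gamma(0) = 4 * (1 + 0.099225) = 4 * 1.099225 = 4.3969.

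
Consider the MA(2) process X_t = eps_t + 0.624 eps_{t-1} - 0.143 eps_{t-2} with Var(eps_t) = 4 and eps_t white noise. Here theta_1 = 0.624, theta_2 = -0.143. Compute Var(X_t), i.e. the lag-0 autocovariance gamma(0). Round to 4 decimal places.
\gamma(0) = 5.6393

For an MA(q) process X_t = eps_t + sum_i theta_i eps_{t-i} with
Var(eps_t) = sigma^2, the variance is
  gamma(0) = sigma^2 * (1 + sum_i theta_i^2).
  sum_i theta_i^2 = (0.624)^2 + (-0.143)^2 = 0.389376 + 0.020449 = 0.409825.
  gamma(0) = 4 * (1 + 0.409825) = 4 * 1.409825 = 5.6393.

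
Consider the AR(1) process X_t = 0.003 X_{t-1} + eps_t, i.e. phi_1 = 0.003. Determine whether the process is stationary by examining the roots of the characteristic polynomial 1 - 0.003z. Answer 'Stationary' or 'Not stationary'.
\text{Stationary}

The AR(p) characteristic polynomial is P(z) = 1 - 0.003z.
Stationarity requires all roots to lie outside the unit circle, i.e. |z| > 1 for every root.
This is linear in z: 1 + (-0.003) z = 0  =>  z = -1/(-0.003) = 333.333333,  |z| = 333.333333.
Moduli of all roots: 333.3333.
All moduli strictly greater than 1? Yes.
Verdict: Stationary.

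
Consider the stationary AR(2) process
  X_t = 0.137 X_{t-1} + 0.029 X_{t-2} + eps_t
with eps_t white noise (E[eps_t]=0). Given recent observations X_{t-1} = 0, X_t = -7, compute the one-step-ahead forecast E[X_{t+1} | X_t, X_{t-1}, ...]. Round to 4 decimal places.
E[X_{t+1} \mid \mathcal F_t] = -0.9590

For an AR(p) model X_t = c + sum_i phi_i X_{t-i} + eps_t, the
one-step-ahead conditional mean is
  E[X_{t+1} | X_t, ...] = c + sum_i phi_i X_{t+1-i}.
Substitute known values:
  E[X_{t+1} | ...] = (0.137) * (-7) + (0.029) * (0)
                   = -0.9590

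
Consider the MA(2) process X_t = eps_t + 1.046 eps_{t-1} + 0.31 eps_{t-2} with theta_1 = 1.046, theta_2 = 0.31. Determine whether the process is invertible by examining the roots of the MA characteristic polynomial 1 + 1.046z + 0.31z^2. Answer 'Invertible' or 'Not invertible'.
\text{Invertible}

The MA(q) characteristic polynomial is P(z) = 1 + 1.046z + 0.31z^2.
Invertibility requires all roots to lie outside the unit circle, i.e. |z| > 1 for every root.
Set 1 + (1.046) z + (0.31) z^2 = 0, i.e. a z^2 + b z + c = 0 with a = 0.31, b = 1.046, c = 1.
Discriminant D = b^2 - 4ac = (1.046)^2 - 4*(0.31)*1 = 1.094116 - (1.24) = -0.145884.
D < 0, so the roots are the complex-conjugate pair z = (-b +/- i sqrt(-D)) / (2a) = -1.6871 +/- 0.616i.
For a conjugate pair |z|^2 = z * conj(z) = (product of roots) = c/a = 1/(0.31) = 3.225806, so |z| = sqrt(3.225806) = 1.7961 for both roots.
Moduli of all roots: 1.7961, 1.7961.
All moduli strictly greater than 1? Yes.
Verdict: Invertible.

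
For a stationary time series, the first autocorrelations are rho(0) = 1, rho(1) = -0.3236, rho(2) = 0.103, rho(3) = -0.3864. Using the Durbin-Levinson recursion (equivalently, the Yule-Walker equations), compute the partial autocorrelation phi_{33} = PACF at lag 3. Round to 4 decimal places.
\phi_{33} = -0.3950

The PACF at lag k is phi_{kk}, the last component of the solution
to the Yule-Walker system G_k phi = r_k where
  (G_k)_{ij} = rho(|i - j|), (r_k)_i = rho(i), i,j = 1..k.
Equivalently, Durbin-Levinson gives phi_{kk} iteratively:
  phi_{11} = rho(1)
  phi_{kk} = [rho(k) - sum_{j=1..k-1} phi_{k-1,j} rho(k-j)]
            / [1 - sum_{j=1..k-1} phi_{k-1,j} rho(j)],
  phi_{k,j} = phi_{k-1,j} - phi_{kk} phi_{k-1,k-j},  j = 1..k-1.
Step k = 1:
  phi_11 = rho(1) = -0.3236.
Step k = 2:
  phi_22 = [rho(2) - phi_11 rho(1)] / [1 - phi_11 rho(1)] = [0.103 - (-0.3236)(-0.3236)] / [1 - (-0.3236)(-0.3236)]
         = -0.00171696 / 0.89528304 = -0.001918.
  Update: phi_21 = phi_11 - phi_22 phi_11 = -0.3236 - (-0.001918)(-0.3236) = -0.324221.
Step k = 3:
  phi_33 = [rho(3) - phi_21 rho(2) - phi_22 rho(1)] / [1 - phi_21 rho(1) - phi_22 rho(2)]
    numerator   = -0.3864 - (-0.324221)(0.103) - (-0.001918)(-0.3236) = -0.35362587
    denominator = 1 - (-0.324221)(-0.3236) - (-0.001918)(0.103) = 0.89527975
  phi_33 = -0.35362587 / 0.89527975 = -0.395.
Therefore phi_{33} = -0.3950.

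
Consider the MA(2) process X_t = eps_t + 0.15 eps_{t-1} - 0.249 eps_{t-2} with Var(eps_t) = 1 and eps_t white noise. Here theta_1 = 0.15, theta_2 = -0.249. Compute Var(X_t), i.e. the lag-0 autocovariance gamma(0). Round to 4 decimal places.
\gamma(0) = 1.0845

For an MA(q) process X_t = eps_t + sum_i theta_i eps_{t-i} with
Var(eps_t) = sigma^2, the variance is
  gamma(0) = sigma^2 * (1 + sum_i theta_i^2).
  sum_i theta_i^2 = (0.15)^2 + (-0.249)^2 = 0.0225 + 0.062001 = 0.084501.
  gamma(0) = 1 * (1 + 0.084501) = 1 * 1.084501 = 1.084501, which rounds to 1.0845.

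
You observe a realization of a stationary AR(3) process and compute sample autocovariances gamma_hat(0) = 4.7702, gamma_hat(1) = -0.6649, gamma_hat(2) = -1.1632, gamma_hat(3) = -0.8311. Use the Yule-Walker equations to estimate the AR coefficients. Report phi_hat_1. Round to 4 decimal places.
\hat\phi_{1} = -0.2520

The Yule-Walker equations for an AR(p) process read, in matrix form,
  Gamma_p phi = r_p,   with   (Gamma_p)_{ij} = gamma(|i - j|),
                       (r_p)_i = gamma(i),   i,j = 1..p.
Substitute the sample gammas (Toeplitz matrix and right-hand side of size 3):
  Gamma_p = [[4.7702, -0.6649, -1.1632], [-0.6649, 4.7702, -0.6649], [-1.1632, -0.6649, 4.7702]]
  r_p     = [-0.6649, -1.1632, -0.8311]
Written out (R1..R3):
  (R1) 4.7702 phi_1 - 0.6649 phi_2 - 1.1632 phi_3 = -0.6649
  (R2) -0.6649 phi_1 + 4.7702 phi_2 - 0.6649 phi_3 = -1.1632
  (R3) -1.1632 phi_1 - 0.6649 phi_2 + 4.7702 phi_3 = -0.8311
Gaussian elimination:
  R2 <- R2 - (-0.6649/4.7702) R1 = R2 - (-0.139386) R1:  4.677522 phi_2 - 0.827034 phi_3 = -1.255878
  R3 <- R3 - (-1.1632/4.7702) R1 = R3 - (-0.243847) R1:  -0.827034 phi_2 + 4.486557 phi_3 = -0.993234
  R3 <- R3 - (-0.827034/4.677522) R2 = R3 - (-0.17681) R2:  4.340329 phi_3 = -1.215286
Back-substitution:
  phi_hat_3 = -1.215286 / 4.340329 = -0.279999
  phi_hat_2 = (-1.255878 - (-0.827034)(-0.279999)) / 4.677522 = -0.317999
  phi_hat_1 = (-0.6649 - (-0.6649)(-0.317999) - (-1.1632)(-0.279999)) / 4.7702 = -0.251988
So phi_hat = [-0.2520, -0.3180, -0.2800].
Therefore phi_hat_1 = -0.2520.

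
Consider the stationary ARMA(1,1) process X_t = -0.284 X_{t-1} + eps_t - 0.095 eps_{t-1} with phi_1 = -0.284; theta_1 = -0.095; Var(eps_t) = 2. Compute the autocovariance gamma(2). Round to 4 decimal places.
\gamma(2) = 0.2405

Multiply the model equation by X_{t-k} and take expectations. With theta_0 = psi_0 = 1 and psi_j the MA(infinity) weights, this gives
  gamma(k) - sum_i phi_i gamma(k-i) = c_k,
  c_k = sigma^2 * sum_{j=k..q} theta_j psi_{j-k}   (c_k = 0 for k > q),
using gamma(-m) = gamma(m).
psi-weights needed (psi_j = theta_j + sum_i phi_i psi_{j-i}):
  psi_1 = theta_1 + phi_1 = -0.095 + (-0.284) = -0.379
Right-hand sides:
  c_0 = sigma^2 (1 + theta_1 psi_1) = 2 * (1 + (-0.095)(-0.379)) = 2 * 1.036005 = 2.07201
  c_1 = sigma^2 theta_1 = 2 * (-0.095) = -0.19
  c_2 = 0
Equations for k = 0 and k = 1 (AR order 1):
  gamma(0) = phi_1 gamma(1) + c_0
  gamma(1) = phi_1 gamma(0) + c_1
Substituting the second into the first: gamma(0) (1 - phi_1^2) = c_0 + phi_1 c_1, so
  gamma(0) = (c_0 + phi_1 c_1) / (1 - phi_1^2) = (2.07201 + (-0.284)(-0.19)) / (1 - (-0.284)^2) = 2.12597 / 0.919344 = 2.312486.
  gamma(1) = phi_1 gamma(0) + c_1 = (-0.284)(2.312486) + (-0.19) = -0.846746.
For k = 2 (> q): gamma(2) = phi_1 gamma(1) = (-0.284)(-0.846746) = 0.240476.
Therefore gamma(2) = 0.2405 (to 4 decimal places).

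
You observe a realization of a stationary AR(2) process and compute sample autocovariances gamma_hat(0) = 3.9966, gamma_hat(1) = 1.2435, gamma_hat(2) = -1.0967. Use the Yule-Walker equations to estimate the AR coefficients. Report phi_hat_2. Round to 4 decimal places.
\hat\phi_{2} = -0.4110

The Yule-Walker equations for an AR(p) process read, in matrix form,
  Gamma_p phi = r_p,   with   (Gamma_p)_{ij} = gamma(|i - j|),
                       (r_p)_i = gamma(i),   i,j = 1..p.
Substitute the sample gammas (Toeplitz matrix and right-hand side of size 2):
  Gamma_p = [[3.9966, 1.2435], [1.2435, 3.9966]]
  r_p     = [1.2435, -1.0967]
Written out:
  3.9966 phi_1 + 1.2435 phi_2 = 1.2435
  1.2435 phi_1 + 3.9966 phi_2 = -1.0967
Solve by Cramer's rule:
  det = gamma(0)^2 - gamma(1)^2 = (3.9966)^2 - (1.2435)^2 = 15.97281156 - 1.54629225 = 14.42651931
  phi_hat_1 = [gamma(1) gamma(0) - gamma(1) gamma(2)] / det = [(1.2435)(3.9966) - (1.2435)(-1.0967)] / 14.42651931 = 6.33351855 / 14.42651931 = 0.439
  phi_hat_2 = [gamma(0) gamma(2) - gamma(1)^2] / det = [(3.9966)(-1.0967) - (1.2435)^2] / 14.42651931 = -5.92936347 / 14.42651931 = -0.411
So phi_hat = [0.4390, -0.4110].
Therefore phi_hat_2 = -0.4110.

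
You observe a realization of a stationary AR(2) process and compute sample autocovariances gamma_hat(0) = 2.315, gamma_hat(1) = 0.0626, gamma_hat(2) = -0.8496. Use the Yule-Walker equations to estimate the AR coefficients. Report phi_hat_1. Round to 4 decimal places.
\hat\phi_{1} = 0.0370

The Yule-Walker equations for an AR(p) process read, in matrix form,
  Gamma_p phi = r_p,   with   (Gamma_p)_{ij} = gamma(|i - j|),
                       (r_p)_i = gamma(i),   i,j = 1..p.
Substitute the sample gammas (Toeplitz matrix and right-hand side of size 2):
  Gamma_p = [[2.315, 0.0626], [0.0626, 2.315]]
  r_p     = [0.0626, -0.8496]
Written out:
  2.315 phi_1 + 0.0626 phi_2 = 0.0626
  0.0626 phi_1 + 2.315 phi_2 = -0.8496
Solve by Cramer's rule:
  det = gamma(0)^2 - gamma(1)^2 = (2.315)^2 - (0.0626)^2 = 5.359225 - 0.00391876 = 5.35530624
  phi_hat_1 = [gamma(1) gamma(0) - gamma(1) gamma(2)] / det = [(0.0626)(2.315) - (0.0626)(-0.8496)] / 5.35530624 = 0.19810396 / 5.35530624 = 0.037
  phi_hat_2 = [gamma(0) gamma(2) - gamma(1)^2] / det = [(2.315)(-0.8496) - (0.0626)^2] / 5.35530624 = -1.97074276 / 5.35530624 = -0.368
So phi_hat = [0.0370, -0.3680].
Therefore phi_hat_1 = 0.0370.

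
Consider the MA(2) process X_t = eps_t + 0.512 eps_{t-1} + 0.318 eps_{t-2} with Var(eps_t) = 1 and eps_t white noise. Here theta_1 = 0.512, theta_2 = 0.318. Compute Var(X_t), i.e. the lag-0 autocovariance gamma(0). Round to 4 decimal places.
\gamma(0) = 1.3633

For an MA(q) process X_t = eps_t + sum_i theta_i eps_{t-i} with
Var(eps_t) = sigma^2, the variance is
  gamma(0) = sigma^2 * (1 + sum_i theta_i^2).
  sum_i theta_i^2 = (0.512)^2 + (0.318)^2 = 0.262144 + 0.101124 = 0.363268.
  gamma(0) = 1 * (1 + 0.363268) = 1 * 1.363268 = 1.363268, which rounds to 1.3633.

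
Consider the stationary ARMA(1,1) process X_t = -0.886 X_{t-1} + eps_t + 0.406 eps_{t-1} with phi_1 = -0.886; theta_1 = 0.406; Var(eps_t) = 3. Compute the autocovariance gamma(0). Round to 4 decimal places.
\gamma(0) = 6.2148

Multiply the model equation by X_{t-k} and take expectations. With theta_0 = psi_0 = 1 and psi_j the MA(infinity) weights, this gives
  gamma(k) - sum_i phi_i gamma(k-i) = c_k,
  c_k = sigma^2 * sum_{j=k..q} theta_j psi_{j-k}   (c_k = 0 for k > q),
using gamma(-m) = gamma(m).
psi-weights needed (psi_j = theta_j + sum_i phi_i psi_{j-i}):
  psi_1 = theta_1 + phi_1 = 0.406 + (-0.886) = -0.48
Right-hand sides:
  c_0 = sigma^2 (1 + theta_1 psi_1) = 3 * (1 + (0.406)(-0.48)) = 3 * 0.80512 = 2.41536
  c_1 = sigma^2 theta_1 = 3 * (0.406) = 1.218
  c_2 = 0
Equations for k = 0 and k = 1 (AR order 1):
  gamma(0) = phi_1 gamma(1) + c_0
  gamma(1) = phi_1 gamma(0) + c_1
Substituting the second into the first: gamma(0) (1 - phi_1^2) = c_0 + phi_1 c_1, so
  gamma(0) = (c_0 + phi_1 c_1) / (1 - phi_1^2) = (2.41536 + (-0.886)(1.218)) / (1 - (-0.886)^2) = 1.336212 / 0.215004 = 6.214824.
Therefore gamma(0) = 6.2148 (to 4 decimal places).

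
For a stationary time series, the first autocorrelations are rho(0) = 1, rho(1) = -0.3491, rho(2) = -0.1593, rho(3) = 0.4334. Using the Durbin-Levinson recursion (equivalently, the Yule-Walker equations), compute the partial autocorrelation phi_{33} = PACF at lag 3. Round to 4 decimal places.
\phi_{33} = 0.3149

The PACF at lag k is phi_{kk}, the last component of the solution
to the Yule-Walker system G_k phi = r_k where
  (G_k)_{ij} = rho(|i - j|), (r_k)_i = rho(i), i,j = 1..k.
Equivalently, Durbin-Levinson gives phi_{kk} iteratively:
  phi_{11} = rho(1)
  phi_{kk} = [rho(k) - sum_{j=1..k-1} phi_{k-1,j} rho(k-j)]
            / [1 - sum_{j=1..k-1} phi_{k-1,j} rho(j)],
  phi_{k,j} = phi_{k-1,j} - phi_{kk} phi_{k-1,k-j},  j = 1..k-1.
Step k = 1:
  phi_11 = rho(1) = -0.3491.
Step k = 2:
  phi_22 = [rho(2) - phi_11 rho(1)] / [1 - phi_11 rho(1)] = [-0.1593 - (-0.3491)(-0.3491)] / [1 - (-0.3491)(-0.3491)]
         = -0.28117081 / 0.87812919 = -0.320193.
  Update: phi_21 = phi_11 - phi_22 phi_11 = -0.3491 - (-0.320193)(-0.3491) = -0.460879.
Step k = 3:
  phi_33 = [rho(3) - phi_21 rho(2) - phi_22 rho(1)] / [1 - phi_21 rho(1) - phi_22 rho(2)]
    numerator   = 0.4334 - (-0.460879)(-0.1593) - (-0.320193)(-0.3491) = 0.24820254
    denominator = 1 - (-0.460879)(-0.3491) - (-0.320193)(-0.1593) = 0.78810027
  phi_33 = 0.24820254 / 0.78810027 = 0.3149.
Therefore phi_{33} = 0.3149.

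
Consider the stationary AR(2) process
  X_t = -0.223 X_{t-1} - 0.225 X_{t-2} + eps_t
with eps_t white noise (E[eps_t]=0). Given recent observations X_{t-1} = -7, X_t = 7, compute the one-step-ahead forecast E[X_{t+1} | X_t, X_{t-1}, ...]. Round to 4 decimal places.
E[X_{t+1} \mid \mathcal F_t] = 0.0140

For an AR(p) model X_t = c + sum_i phi_i X_{t-i} + eps_t, the
one-step-ahead conditional mean is
  E[X_{t+1} | X_t, ...] = c + sum_i phi_i X_{t+1-i}.
Substitute known values:
  E[X_{t+1} | ...] = (-0.223) * (7) + (-0.225) * (-7)
                   = 0.0140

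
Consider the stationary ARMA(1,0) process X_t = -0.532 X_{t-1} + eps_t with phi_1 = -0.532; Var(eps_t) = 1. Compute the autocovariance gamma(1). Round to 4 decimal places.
\gamma(1) = -0.7420

Multiply the model equation by X_{t-k} and take expectations. With theta_0 = psi_0 = 1 and psi_j the MA(infinity) weights, this gives
  gamma(k) - sum_i phi_i gamma(k-i) = c_k,
  c_k = sigma^2 * sum_{j=k..q} theta_j psi_{j-k}   (c_k = 0 for k > q),
using gamma(-m) = gamma(m).
Pure AR (q = 0): c_0 = sigma^2 = 1, c_k = 0 for k >= 1.
Equations for k = 0 and k = 1 (AR order 1):
  gamma(0) = phi_1 gamma(1) + c_0
  gamma(1) = phi_1 gamma(0) + c_1
Substituting the second into the first: gamma(0) (1 - phi_1^2) = c_0 + phi_1 c_1, so
  gamma(0) = c_0 / (1 - phi_1^2) = 1 / (1 - (-0.532)^2) = 1 / 0.716976 = 1.394747.
  gamma(1) = phi_1 gamma(0) = (-0.532)(1.394747) = -0.742005.
Therefore gamma(1) = -0.7420 (to 4 decimal places).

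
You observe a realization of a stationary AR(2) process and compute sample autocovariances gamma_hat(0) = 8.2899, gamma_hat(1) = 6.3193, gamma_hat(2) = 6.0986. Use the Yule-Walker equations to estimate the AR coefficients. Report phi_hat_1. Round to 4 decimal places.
\hat\phi_{1} = 0.4810

The Yule-Walker equations for an AR(p) process read, in matrix form,
  Gamma_p phi = r_p,   with   (Gamma_p)_{ij} = gamma(|i - j|),
                       (r_p)_i = gamma(i),   i,j = 1..p.
Substitute the sample gammas (Toeplitz matrix and right-hand side of size 2):
  Gamma_p = [[8.2899, 6.3193], [6.3193, 8.2899]]
  r_p     = [6.3193, 6.0986]
Written out:
  8.2899 phi_1 + 6.3193 phi_2 = 6.3193
  6.3193 phi_1 + 8.2899 phi_2 = 6.0986
Solve by Cramer's rule:
  det = gamma(0)^2 - gamma(1)^2 = (8.2899)^2 - (6.3193)^2 = 68.72244201 - 39.93355249 = 28.78888952
  phi_hat_1 = [gamma(1) gamma(0) - gamma(1) gamma(2)] / det = [(6.3193)(8.2899) - (6.3193)(6.0986)] / 28.78888952 = 13.84748209 / 28.78888952 = 0.481
  phi_hat_2 = [gamma(0) gamma(2) - gamma(1)^2] / det = [(8.2899)(6.0986) - (6.3193)^2] / 28.78888952 = 10.62323165 / 28.78888952 = 0.369
So phi_hat = [0.4810, 0.3690].
Therefore phi_hat_1 = 0.4810.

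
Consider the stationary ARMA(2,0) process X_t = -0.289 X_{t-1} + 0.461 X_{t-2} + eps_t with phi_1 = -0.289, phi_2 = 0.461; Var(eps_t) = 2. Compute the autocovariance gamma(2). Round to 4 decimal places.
\gamma(2) = 2.1956

Multiply the model equation by X_{t-k} and take expectations. With theta_0 = psi_0 = 1 and psi_j the MA(infinity) weights, this gives
  gamma(k) - sum_i phi_i gamma(k-i) = c_k,
  c_k = sigma^2 * sum_{j=k..q} theta_j psi_{j-k}   (c_k = 0 for k > q),
using gamma(-m) = gamma(m).
Pure AR (q = 0): c_0 = sigma^2 = 2, c_k = 0 for k >= 1.
Equations for k = 0, 1, 2 (AR order 2, c_2 = 0):
  (E0) gamma(0) = phi_1 gamma(1) + phi_2 gamma(2) + c_0
  (E1) gamma(1) = phi_1 gamma(0) + phi_2 gamma(1) + c_1
  (E2) gamma(2) = phi_1 gamma(1) + phi_2 gamma(0)
From (E1): gamma(1) = A gamma(0) + B with
  A = phi_1 / (1 - phi_2) = -0.289 / 0.539 = -0.536178,   B = c_1 / (1 - phi_2) = 0 / 0.539 = 0.
Insert (E2) into (E0): gamma(0) (1 - phi_2^2) = phi_1 (1 + phi_2) gamma(1) + c_0.
  phi_1 (1 + phi_2) = (-0.289)(1.461) = -0.422229,   1 - phi_2^2 = 0.787479.
Replace gamma(1) by A gamma(0) + B and collect gamma(0):
  gamma(0) [0.787479 - (-0.422229)(-0.536178)] = c_0 = 2
  gamma(0) * 0.561089 = 2
  gamma(0) = 2 / 0.561089 = 3.564497.
  gamma(1) = A gamma(0) = (-0.536178)(3.564497) = -1.911205.
  gamma(2) = phi_1 gamma(1) + phi_2 gamma(0) = (-0.289)(-1.911205) + (0.461)(3.564497) = 2.195571.
Therefore gamma(2) = 2.1956 (to 4 decimal places).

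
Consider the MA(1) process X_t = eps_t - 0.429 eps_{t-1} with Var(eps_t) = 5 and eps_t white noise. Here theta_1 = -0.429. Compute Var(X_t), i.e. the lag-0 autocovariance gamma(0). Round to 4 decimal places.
\gamma(0) = 5.9202

For an MA(q) process X_t = eps_t + sum_i theta_i eps_{t-i} with
Var(eps_t) = sigma^2, the variance is
  gamma(0) = sigma^2 * (1 + sum_i theta_i^2).
  sum_i theta_i^2 = (-0.429)^2 = 0.184041.
  gamma(0) = 5 * (1 + 0.184041) = 5 * 1.184041 = 5.920205, which rounds to 5.9202.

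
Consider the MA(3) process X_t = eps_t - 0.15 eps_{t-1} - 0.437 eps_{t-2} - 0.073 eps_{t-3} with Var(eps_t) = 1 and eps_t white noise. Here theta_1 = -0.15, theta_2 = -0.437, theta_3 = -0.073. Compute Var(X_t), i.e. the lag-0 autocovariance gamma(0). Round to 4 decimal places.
\gamma(0) = 1.2188

For an MA(q) process X_t = eps_t + sum_i theta_i eps_{t-i} with
Var(eps_t) = sigma^2, the variance is
  gamma(0) = sigma^2 * (1 + sum_i theta_i^2).
  sum_i theta_i^2 = (-0.15)^2 + (-0.437)^2 + (-0.073)^2 = 0.0225 + 0.190969 + 0.005329 = 0.218798.
  gamma(0) = 1 * (1 + 0.218798) = 1 * 1.218798 = 1.218798, which rounds to 1.2188.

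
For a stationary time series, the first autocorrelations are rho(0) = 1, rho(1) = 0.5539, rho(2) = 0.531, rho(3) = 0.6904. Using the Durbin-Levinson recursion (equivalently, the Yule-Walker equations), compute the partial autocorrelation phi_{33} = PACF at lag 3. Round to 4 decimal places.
\phi_{33} = 0.5031

The PACF at lag k is phi_{kk}, the last component of the solution
to the Yule-Walker system G_k phi = r_k where
  (G_k)_{ij} = rho(|i - j|), (r_k)_i = rho(i), i,j = 1..k.
Equivalently, Durbin-Levinson gives phi_{kk} iteratively:
  phi_{11} = rho(1)
  phi_{kk} = [rho(k) - sum_{j=1..k-1} phi_{k-1,j} rho(k-j)]
            / [1 - sum_{j=1..k-1} phi_{k-1,j} rho(j)],
  phi_{k,j} = phi_{k-1,j} - phi_{kk} phi_{k-1,k-j},  j = 1..k-1.
Step k = 1:
  phi_11 = rho(1) = 0.5539.
Step k = 2:
  phi_22 = [rho(2) - phi_11 rho(1)] / [1 - phi_11 rho(1)] = [0.531 - (0.5539)(0.5539)] / [1 - (0.5539)(0.5539)]
         = 0.22419479 / 0.69319479 = 0.323422.
  Update: phi_21 = phi_11 - phi_22 phi_11 = 0.5539 - (0.323422)(0.5539) = 0.374756.
Step k = 3:
  phi_33 = [rho(3) - phi_21 rho(2) - phi_22 rho(1)] / [1 - phi_21 rho(1) - phi_22 rho(2)]
    numerator   = 0.6904 - (0.374756)(0.531) - (0.323422)(0.5539) = 0.31226069
    denominator = 1 - (0.374756)(0.5539) - (0.323422)(0.531) = 0.62068515
  phi_33 = 0.31226069 / 0.62068515 = 0.5031.
Therefore phi_{33} = 0.5031.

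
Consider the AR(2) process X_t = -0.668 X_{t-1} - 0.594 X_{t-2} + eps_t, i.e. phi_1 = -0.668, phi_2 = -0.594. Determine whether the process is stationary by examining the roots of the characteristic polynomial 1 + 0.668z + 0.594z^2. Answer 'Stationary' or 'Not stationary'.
\text{Stationary}

The AR(p) characteristic polynomial is P(z) = 1 + 0.668z + 0.594z^2.
Stationarity requires all roots to lie outside the unit circle, i.e. |z| > 1 for every root.
Set 1 + (0.668) z + (0.594) z^2 = 0, i.e. a z^2 + b z + c = 0 with a = 0.594, b = 0.668, c = 1.
Discriminant D = b^2 - 4ac = (0.668)^2 - 4*(0.594)*1 = 0.446224 - (2.376) = -1.929776.
D < 0, so the roots are the complex-conjugate pair z = (-b +/- i sqrt(-D)) / (2a) = -0.5623 +/- 1.1693i.
For a conjugate pair |z|^2 = z * conj(z) = (product of roots) = c/a = 1/(0.594) = 1.683502, so |z| = sqrt(1.683502) = 1.2975 for both roots.
Moduli of all roots: 1.2975, 1.2975.
All moduli strictly greater than 1? Yes.
Verdict: Stationary.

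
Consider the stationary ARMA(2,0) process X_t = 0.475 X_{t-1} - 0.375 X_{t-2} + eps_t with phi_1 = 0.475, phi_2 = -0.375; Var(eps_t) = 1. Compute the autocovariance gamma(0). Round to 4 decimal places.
\gamma(0) = 1.3213

Multiply the model equation by X_{t-k} and take expectations. With theta_0 = psi_0 = 1 and psi_j the MA(infinity) weights, this gives
  gamma(k) - sum_i phi_i gamma(k-i) = c_k,
  c_k = sigma^2 * sum_{j=k..q} theta_j psi_{j-k}   (c_k = 0 for k > q),
using gamma(-m) = gamma(m).
Pure AR (q = 0): c_0 = sigma^2 = 1, c_k = 0 for k >= 1.
Equations for k = 0, 1, 2 (AR order 2, c_2 = 0):
  (E0) gamma(0) = phi_1 gamma(1) + phi_2 gamma(2) + c_0
  (E1) gamma(1) = phi_1 gamma(0) + phi_2 gamma(1) + c_1
  (E2) gamma(2) = phi_1 gamma(1) + phi_2 gamma(0)
From (E1): gamma(1) = A gamma(0) + B with
  A = phi_1 / (1 - phi_2) = 0.475 / 1.375 = 0.345455,   B = c_1 / (1 - phi_2) = 0 / 1.375 = 0.
Insert (E2) into (E0): gamma(0) (1 - phi_2^2) = phi_1 (1 + phi_2) gamma(1) + c_0.
  phi_1 (1 + phi_2) = (0.475)(0.625) = 0.296875,   1 - phi_2^2 = 0.859375.
Replace gamma(1) by A gamma(0) + B and collect gamma(0):
  gamma(0) [0.859375 - (0.296875)(0.345455)] = c_0 = 1
  gamma(0) * 0.756818 = 1
  gamma(0) = 1 / 0.756818 = 1.321321.
Therefore gamma(0) = 1.3213 (to 4 decimal places).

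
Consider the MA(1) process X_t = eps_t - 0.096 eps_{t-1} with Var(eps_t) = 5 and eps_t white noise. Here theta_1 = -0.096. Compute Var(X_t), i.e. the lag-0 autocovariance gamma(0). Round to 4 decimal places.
\gamma(0) = 5.0461

For an MA(q) process X_t = eps_t + sum_i theta_i eps_{t-i} with
Var(eps_t) = sigma^2, the variance is
  gamma(0) = sigma^2 * (1 + sum_i theta_i^2).
  sum_i theta_i^2 = (-0.096)^2 = 0.009216.
  gamma(0) = 5 * (1 + 0.009216) = 5 * 1.009216 = 5.04608, which rounds to 5.0461.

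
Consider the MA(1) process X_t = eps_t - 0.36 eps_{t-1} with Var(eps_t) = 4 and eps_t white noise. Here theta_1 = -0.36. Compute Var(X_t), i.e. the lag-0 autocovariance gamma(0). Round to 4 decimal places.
\gamma(0) = 4.5184

For an MA(q) process X_t = eps_t + sum_i theta_i eps_{t-i} with
Var(eps_t) = sigma^2, the variance is
  gamma(0) = sigma^2 * (1 + sum_i theta_i^2).
  sum_i theta_i^2 = (-0.36)^2 = 0.1296.
  gamma(0) = 4 * (1 + 0.1296) = 4 * 1.1296 = 4.5184.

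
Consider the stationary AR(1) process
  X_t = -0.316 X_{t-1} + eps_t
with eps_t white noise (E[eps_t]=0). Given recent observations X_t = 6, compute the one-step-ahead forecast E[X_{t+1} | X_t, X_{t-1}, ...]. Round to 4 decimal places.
E[X_{t+1} \mid \mathcal F_t] = -1.8960

For an AR(p) model X_t = c + sum_i phi_i X_{t-i} + eps_t, the
one-step-ahead conditional mean is
  E[X_{t+1} | X_t, ...] = c + sum_i phi_i X_{t+1-i}.
Substitute known values:
  E[X_{t+1} | ...] = (-0.316) * (6)
                   = -1.8960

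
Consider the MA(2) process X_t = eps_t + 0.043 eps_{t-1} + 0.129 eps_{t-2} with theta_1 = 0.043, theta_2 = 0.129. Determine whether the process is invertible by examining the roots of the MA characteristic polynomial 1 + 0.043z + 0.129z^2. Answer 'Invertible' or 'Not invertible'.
\text{Invertible}

The MA(q) characteristic polynomial is P(z) = 1 + 0.043z + 0.129z^2.
Invertibility requires all roots to lie outside the unit circle, i.e. |z| > 1 for every root.
Set 1 + (0.043) z + (0.129) z^2 = 0, i.e. a z^2 + b z + c = 0 with a = 0.129, b = 0.043, c = 1.
Discriminant D = b^2 - 4ac = (0.043)^2 - 4*(0.129)*1 = 0.001849 - (0.516) = -0.514151.
D < 0, so the roots are the complex-conjugate pair z = (-b +/- i sqrt(-D)) / (2a) = -0.1667 +/- 2.7792i.
For a conjugate pair |z|^2 = z * conj(z) = (product of roots) = c/a = 1/(0.129) = 7.751938, so |z| = sqrt(7.751938) = 2.7842 for both roots.
Moduli of all roots: 2.7842, 2.7842.
All moduli strictly greater than 1? Yes.
Verdict: Invertible.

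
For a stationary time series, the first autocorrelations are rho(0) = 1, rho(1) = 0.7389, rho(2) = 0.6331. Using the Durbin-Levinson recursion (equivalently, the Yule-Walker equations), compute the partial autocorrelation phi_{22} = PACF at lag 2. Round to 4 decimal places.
\phi_{22} = 0.1919

The PACF at lag k is phi_{kk}, the last component of the solution
to the Yule-Walker system G_k phi = r_k where
  (G_k)_{ij} = rho(|i - j|), (r_k)_i = rho(i), i,j = 1..k.
Equivalently, Durbin-Levinson gives phi_{kk} iteratively:
  phi_{11} = rho(1)
  phi_{kk} = [rho(k) - sum_{j=1..k-1} phi_{k-1,j} rho(k-j)]
            / [1 - sum_{j=1..k-1} phi_{k-1,j} rho(j)],
  phi_{k,j} = phi_{k-1,j} - phi_{kk} phi_{k-1,k-j},  j = 1..k-1.
Step k = 1:
  phi_11 = rho(1) = 0.7389.
Step k = 2:
  phi_22 = [rho(2) - phi_11 rho(1)] / [1 - phi_11 rho(1)] = [0.6331 - (0.7389)(0.7389)] / [1 - (0.7389)(0.7389)]
         = 0.08712679 / 0.45402679 = 0.1919.
Therefore phi_{22} = 0.1919.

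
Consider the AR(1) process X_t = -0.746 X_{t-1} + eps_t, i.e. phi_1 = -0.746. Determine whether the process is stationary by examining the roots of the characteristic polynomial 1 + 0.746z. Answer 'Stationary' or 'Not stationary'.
\text{Stationary}

The AR(p) characteristic polynomial is P(z) = 1 + 0.746z.
Stationarity requires all roots to lie outside the unit circle, i.e. |z| > 1 for every root.
This is linear in z: 1 + (0.746) z = 0  =>  z = -1/(0.746) = -1.340483,  |z| = 1.340483.
Moduli of all roots: 1.3405.
All moduli strictly greater than 1? Yes.
Verdict: Stationary.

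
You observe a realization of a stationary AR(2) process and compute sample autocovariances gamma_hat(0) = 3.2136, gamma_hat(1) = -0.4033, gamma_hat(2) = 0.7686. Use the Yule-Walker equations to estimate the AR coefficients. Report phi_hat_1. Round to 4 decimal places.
\hat\phi_{1} = -0.0970

The Yule-Walker equations for an AR(p) process read, in matrix form,
  Gamma_p phi = r_p,   with   (Gamma_p)_{ij} = gamma(|i - j|),
                       (r_p)_i = gamma(i),   i,j = 1..p.
Substitute the sample gammas (Toeplitz matrix and right-hand side of size 2):
  Gamma_p = [[3.2136, -0.4033], [-0.4033, 3.2136]]
  r_p     = [-0.4033, 0.7686]
Written out:
  3.2136 phi_1 - 0.4033 phi_2 = -0.4033
  -0.4033 phi_1 + 3.2136 phi_2 = 0.7686
Solve by Cramer's rule:
  det = gamma(0)^2 - gamma(1)^2 = (3.2136)^2 - (-0.4033)^2 = 10.32722496 - 0.16265089 = 10.16457407
  phi_hat_1 = [gamma(1) gamma(0) - gamma(1) gamma(2)] / det = [(-0.4033)(3.2136) - (-0.4033)(0.7686)] / 10.16457407 = -0.9860685 / 10.16457407 = -0.097
  phi_hat_2 = [gamma(0) gamma(2) - gamma(1)^2] / det = [(3.2136)(0.7686) - (-0.4033)^2] / 10.16457407 = 2.30732207 / 10.16457407 = 0.227
So phi_hat = [-0.0970, 0.2270].
Therefore phi_hat_1 = -0.0970.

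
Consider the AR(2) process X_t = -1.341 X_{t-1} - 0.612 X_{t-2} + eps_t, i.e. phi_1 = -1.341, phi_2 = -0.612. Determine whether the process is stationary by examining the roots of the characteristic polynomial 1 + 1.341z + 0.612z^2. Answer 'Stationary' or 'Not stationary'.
\text{Stationary}

The AR(p) characteristic polynomial is P(z) = 1 + 1.341z + 0.612z^2.
Stationarity requires all roots to lie outside the unit circle, i.e. |z| > 1 for every root.
Set 1 + (1.341) z + (0.612) z^2 = 0, i.e. a z^2 + b z + c = 0 with a = 0.612, b = 1.341, c = 1.
Discriminant D = b^2 - 4ac = (1.341)^2 - 4*(0.612)*1 = 1.798281 - (2.448) = -0.649719.
D < 0, so the roots are the complex-conjugate pair z = (-b +/- i sqrt(-D)) / (2a) = -1.0956 +/- 0.6585i.
For a conjugate pair |z|^2 = z * conj(z) = (product of roots) = c/a = 1/(0.612) = 1.633987, so |z| = sqrt(1.633987) = 1.2783 for both roots.
Moduli of all roots: 1.2783, 1.2783.
All moduli strictly greater than 1? Yes.
Verdict: Stationary.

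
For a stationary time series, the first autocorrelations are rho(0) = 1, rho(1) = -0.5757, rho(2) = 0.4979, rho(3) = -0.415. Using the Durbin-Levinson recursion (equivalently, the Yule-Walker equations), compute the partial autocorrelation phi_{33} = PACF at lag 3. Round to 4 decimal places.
\phi_{33} = -0.0899

The PACF at lag k is phi_{kk}, the last component of the solution
to the Yule-Walker system G_k phi = r_k where
  (G_k)_{ij} = rho(|i - j|), (r_k)_i = rho(i), i,j = 1..k.
Equivalently, Durbin-Levinson gives phi_{kk} iteratively:
  phi_{11} = rho(1)
  phi_{kk} = [rho(k) - sum_{j=1..k-1} phi_{k-1,j} rho(k-j)]
            / [1 - sum_{j=1..k-1} phi_{k-1,j} rho(j)],
  phi_{k,j} = phi_{k-1,j} - phi_{kk} phi_{k-1,k-j},  j = 1..k-1.
Step k = 1:
  phi_11 = rho(1) = -0.5757.
Step k = 2:
  phi_22 = [rho(2) - phi_11 rho(1)] / [1 - phi_11 rho(1)] = [0.4979 - (-0.5757)(-0.5757)] / [1 - (-0.5757)(-0.5757)]
         = 0.16646951 / 0.66856951 = 0.248994.
  Update: phi_21 = phi_11 - phi_22 phi_11 = -0.5757 - (0.248994)(-0.5757) = -0.432354.
Step k = 3:
  phi_33 = [rho(3) - phi_21 rho(2) - phi_22 rho(1)] / [1 - phi_21 rho(1) - phi_22 rho(2)]
    numerator   = -0.415 - (-0.432354)(0.4979) - (0.248994)(-0.5757) = -0.05638514
    denominator = 1 - (-0.432354)(-0.5757) - (0.248994)(0.4979) = 0.62711967
  phi_33 = -0.05638514 / 0.62711967 = -0.0899.
Therefore phi_{33} = -0.0899.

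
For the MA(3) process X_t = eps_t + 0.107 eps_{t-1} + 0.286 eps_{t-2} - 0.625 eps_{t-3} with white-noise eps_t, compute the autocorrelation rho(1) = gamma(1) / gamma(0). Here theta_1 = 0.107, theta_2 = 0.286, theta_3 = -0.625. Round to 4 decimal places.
\rho(1) = -0.0277

For an MA(q) process with theta_0 = 1, the autocovariance is
  gamma(k) = sigma^2 * sum_{i=0..q-k} theta_i * theta_{i+k},
and rho(k) = gamma(k) / gamma(0). Sigma^2 cancels.
  numerator   = (1)*(0.107) + (0.107)*(0.286) + (0.286)*(-0.625) = -0.041148.
  denominator = (1)^2 + (0.107)^2 + (0.286)^2 + (-0.625)^2 = 1.48387.
  rho(1) = -0.041148 / 1.48387 = -0.0277.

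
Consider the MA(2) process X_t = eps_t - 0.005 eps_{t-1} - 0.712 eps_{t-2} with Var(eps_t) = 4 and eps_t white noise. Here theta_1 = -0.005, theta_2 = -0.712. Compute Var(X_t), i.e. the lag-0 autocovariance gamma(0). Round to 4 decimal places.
\gamma(0) = 6.0279

For an MA(q) process X_t = eps_t + sum_i theta_i eps_{t-i} with
Var(eps_t) = sigma^2, the variance is
  gamma(0) = sigma^2 * (1 + sum_i theta_i^2).
  sum_i theta_i^2 = (-0.005)^2 + (-0.712)^2 = 0.000025 + 0.506944 = 0.506969.
  gamma(0) = 4 * (1 + 0.506969) = 4 * 1.506969 = 6.027876, which rounds to 6.0279.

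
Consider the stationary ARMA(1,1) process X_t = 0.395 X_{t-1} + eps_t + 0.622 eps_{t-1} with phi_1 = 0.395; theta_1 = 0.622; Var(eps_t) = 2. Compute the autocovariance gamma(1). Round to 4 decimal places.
\gamma(1) = 3.0021

Multiply the model equation by X_{t-k} and take expectations. With theta_0 = psi_0 = 1 and psi_j the MA(infinity) weights, this gives
  gamma(k) - sum_i phi_i gamma(k-i) = c_k,
  c_k = sigma^2 * sum_{j=k..q} theta_j psi_{j-k}   (c_k = 0 for k > q),
using gamma(-m) = gamma(m).
psi-weights needed (psi_j = theta_j + sum_i phi_i psi_{j-i}):
  psi_1 = theta_1 + phi_1 = 0.622 + (0.395) = 1.017
Right-hand sides:
  c_0 = sigma^2 (1 + theta_1 psi_1) = 2 * (1 + (0.622)(1.017)) = 2 * 1.632574 = 3.265148
  c_1 = sigma^2 theta_1 = 2 * (0.622) = 1.244
  c_2 = 0
Equations for k = 0 and k = 1 (AR order 1):
  gamma(0) = phi_1 gamma(1) + c_0
  gamma(1) = phi_1 gamma(0) + c_1
Substituting the second into the first: gamma(0) (1 - phi_1^2) = c_0 + phi_1 c_1, so
  gamma(0) = (c_0 + phi_1 c_1) / (1 - phi_1^2) = (3.265148 + (0.395)(1.244)) / (1 - (0.395)^2) = 3.756528 / 0.843975 = 4.450994.
  gamma(1) = phi_1 gamma(0) + c_1 = (0.395)(4.450994) + (1.244) = 3.002143.
Therefore gamma(1) = 3.0021 (to 4 decimal places).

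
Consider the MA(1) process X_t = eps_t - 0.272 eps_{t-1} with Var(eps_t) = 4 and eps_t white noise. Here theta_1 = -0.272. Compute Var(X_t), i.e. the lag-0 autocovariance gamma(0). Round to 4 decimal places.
\gamma(0) = 4.2959

For an MA(q) process X_t = eps_t + sum_i theta_i eps_{t-i} with
Var(eps_t) = sigma^2, the variance is
  gamma(0) = sigma^2 * (1 + sum_i theta_i^2).
  sum_i theta_i^2 = (-0.272)^2 = 0.073984.
  gamma(0) = 4 * (1 + 0.073984) = 4 * 1.073984 = 4.295936, which rounds to 4.2959.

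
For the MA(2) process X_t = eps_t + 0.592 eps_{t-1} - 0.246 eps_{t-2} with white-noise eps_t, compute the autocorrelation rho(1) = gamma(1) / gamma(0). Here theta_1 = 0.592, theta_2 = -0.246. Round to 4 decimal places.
\rho(1) = 0.3164

For an MA(q) process with theta_0 = 1, the autocovariance is
  gamma(k) = sigma^2 * sum_{i=0..q-k} theta_i * theta_{i+k},
and rho(k) = gamma(k) / gamma(0). Sigma^2 cancels.
  numerator   = (1)*(0.592) + (0.592)*(-0.246) = 0.446368.
  denominator = (1)^2 + (0.592)^2 + (-0.246)^2 = 1.41098.
  rho(1) = 0.446368 / 1.41098 = 0.3164.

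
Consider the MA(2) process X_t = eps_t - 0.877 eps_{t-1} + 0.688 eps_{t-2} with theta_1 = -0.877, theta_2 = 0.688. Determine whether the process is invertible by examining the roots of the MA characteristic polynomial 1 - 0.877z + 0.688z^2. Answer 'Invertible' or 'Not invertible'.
\text{Invertible}

The MA(q) characteristic polynomial is P(z) = 1 - 0.877z + 0.688z^2.
Invertibility requires all roots to lie outside the unit circle, i.e. |z| > 1 for every root.
Set 1 + (-0.877) z + (0.688) z^2 = 0, i.e. a z^2 + b z + c = 0 with a = 0.688, b = -0.877, c = 1.
Discriminant D = b^2 - 4ac = (-0.877)^2 - 4*(0.688)*1 = 0.769129 - (2.752) = -1.982871.
D < 0, so the roots are the complex-conjugate pair z = (-b +/- i sqrt(-D)) / (2a) = 0.6374 +/- 1.0234i.
For a conjugate pair |z|^2 = z * conj(z) = (product of roots) = c/a = 1/(0.688) = 1.453488, so |z| = sqrt(1.453488) = 1.2056 for both roots.
Moduli of all roots: 1.2056, 1.2056.
All moduli strictly greater than 1? Yes.
Verdict: Invertible.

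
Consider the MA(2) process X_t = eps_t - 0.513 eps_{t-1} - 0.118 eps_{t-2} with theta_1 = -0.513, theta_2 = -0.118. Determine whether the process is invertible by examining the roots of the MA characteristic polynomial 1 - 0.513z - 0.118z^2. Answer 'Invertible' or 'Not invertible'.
\text{Invertible}

The MA(q) characteristic polynomial is P(z) = 1 - 0.513z - 0.118z^2.
Invertibility requires all roots to lie outside the unit circle, i.e. |z| > 1 for every root.
Set 1 + (-0.513) z + (-0.118) z^2 = 0, i.e. a z^2 + b z + c = 0 with a = -0.118, b = -0.513, c = 1.
Discriminant D = b^2 - 4ac = (-0.513)^2 - 4*(-0.118)*1 = 0.263169 - (-0.472) = 0.735169.
D >= 0, so the roots are real: z = (-b +/- sqrt(D)) / (2a) = (0.513 +/- 0.85742) / (-0.236).
  z_1 = (0.513 + 0.85742) / (-0.236) = -5.8069,   |z_1| = 5.8069.
  z_2 = (0.513 - 0.85742) / (-0.236) = 1.4594,   |z_2| = 1.4594.
Moduli of all roots: 5.8069, 1.4594.
All moduli strictly greater than 1? Yes.
Verdict: Invertible.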